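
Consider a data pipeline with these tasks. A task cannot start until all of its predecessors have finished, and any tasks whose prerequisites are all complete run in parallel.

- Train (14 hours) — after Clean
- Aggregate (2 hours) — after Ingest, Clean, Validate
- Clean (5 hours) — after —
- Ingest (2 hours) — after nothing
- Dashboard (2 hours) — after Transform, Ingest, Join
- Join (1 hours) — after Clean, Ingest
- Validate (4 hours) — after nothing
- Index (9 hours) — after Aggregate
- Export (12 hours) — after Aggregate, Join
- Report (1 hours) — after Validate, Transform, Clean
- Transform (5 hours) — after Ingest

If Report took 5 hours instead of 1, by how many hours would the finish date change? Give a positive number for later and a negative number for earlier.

As given, the longest chain is Clean→Aggregate→Export = 5+2+12 = 19, so the finish is 19 hours.
Report is off the critical path — its longest chain is 8 hours, giving 11 of slack.
The critical path is still Clean→Aggregate→Export; finish is now 19 hours.
Change in finish: 19 − 19 = +0 hours.

0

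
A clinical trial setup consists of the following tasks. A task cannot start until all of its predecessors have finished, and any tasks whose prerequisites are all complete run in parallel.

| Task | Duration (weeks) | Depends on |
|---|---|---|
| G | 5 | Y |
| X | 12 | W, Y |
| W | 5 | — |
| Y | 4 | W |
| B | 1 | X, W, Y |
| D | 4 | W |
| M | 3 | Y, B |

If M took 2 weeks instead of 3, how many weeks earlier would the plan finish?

Baseline: W→Y→X→B→M = 5+4+12+1+3 = 25 → 25 weeks.
M is on the critical path; changing it to 2 makes that path 24 weeks.
The critical path is still W→Y→X→B→M; finish is now 24 weeks.
Change in finish: 24 − 25 = -1 weeks.

1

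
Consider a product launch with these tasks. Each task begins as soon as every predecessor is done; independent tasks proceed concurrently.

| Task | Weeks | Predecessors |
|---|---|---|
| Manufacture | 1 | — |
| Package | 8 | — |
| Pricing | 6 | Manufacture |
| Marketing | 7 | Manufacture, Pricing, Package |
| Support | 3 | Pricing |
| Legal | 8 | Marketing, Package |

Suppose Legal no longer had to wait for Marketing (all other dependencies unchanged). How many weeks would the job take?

16

Original critical path: Package→Marketing→Legal = 8+7+8 = 23 ⇒ 23 weeks.
Without Marketing→Legal, Legal's earliest start moves from 15 to 8.
After: Package→Legal = 8+8 = 16 → 16 weeks.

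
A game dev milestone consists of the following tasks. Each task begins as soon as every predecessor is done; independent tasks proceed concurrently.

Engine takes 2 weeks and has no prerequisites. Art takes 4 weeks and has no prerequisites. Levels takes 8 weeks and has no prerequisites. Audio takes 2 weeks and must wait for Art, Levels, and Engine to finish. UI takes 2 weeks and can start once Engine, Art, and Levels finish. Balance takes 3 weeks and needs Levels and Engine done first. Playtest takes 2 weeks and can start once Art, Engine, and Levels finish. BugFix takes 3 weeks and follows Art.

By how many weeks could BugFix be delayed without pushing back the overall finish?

4

The longest chain is Levels→Balance = 8+3 = 11; overall finish 11 weeks.
The longest chain containing BugFix totals 7 weeks.
So BugFix can slip 11 − 7 = 4 weeks.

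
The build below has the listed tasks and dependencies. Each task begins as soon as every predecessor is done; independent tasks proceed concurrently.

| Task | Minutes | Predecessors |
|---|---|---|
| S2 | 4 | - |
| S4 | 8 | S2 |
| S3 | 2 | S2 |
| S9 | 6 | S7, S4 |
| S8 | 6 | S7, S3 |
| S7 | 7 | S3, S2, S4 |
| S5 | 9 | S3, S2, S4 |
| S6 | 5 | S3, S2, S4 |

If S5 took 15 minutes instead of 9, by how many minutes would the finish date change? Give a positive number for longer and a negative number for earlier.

2

The binding path is S2→S4→S7→S8 = 4+8+7+6 = 25; finish at 25 minutes.
S5 has 4 minutes of float (longest path through it is 21).
New critical path: S2→S4→S5 = 4+8+15 = 27 ⇒ 27 minutes.
Change in finish: 27 − 25 = +2 minutes.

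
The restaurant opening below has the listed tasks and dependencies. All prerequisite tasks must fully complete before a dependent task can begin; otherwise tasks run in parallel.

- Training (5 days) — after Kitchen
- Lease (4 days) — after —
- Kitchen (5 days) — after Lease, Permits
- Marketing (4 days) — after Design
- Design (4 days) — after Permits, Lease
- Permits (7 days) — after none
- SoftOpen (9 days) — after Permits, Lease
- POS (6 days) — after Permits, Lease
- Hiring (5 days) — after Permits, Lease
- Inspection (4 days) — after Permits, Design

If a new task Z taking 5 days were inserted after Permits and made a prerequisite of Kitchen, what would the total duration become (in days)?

Originally the plan takes 17 days.
With Z inserted, Kitchen now waits for max(Lease, Permits, Z).
New critical path: Permits→Z→Kitchen→Training = 7+5+5+5 = 22 ⇒ 22 days.

22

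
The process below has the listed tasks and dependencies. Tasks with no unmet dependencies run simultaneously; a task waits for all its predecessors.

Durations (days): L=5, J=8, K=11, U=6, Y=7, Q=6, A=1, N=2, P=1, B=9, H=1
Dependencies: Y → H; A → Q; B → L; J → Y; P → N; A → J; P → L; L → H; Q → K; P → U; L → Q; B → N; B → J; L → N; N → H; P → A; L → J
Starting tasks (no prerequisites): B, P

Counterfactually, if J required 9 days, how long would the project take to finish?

31

The binding path is B→L→Q→K = 9+5+6+11 = 31; finish at 31 days.
The longest path through J is only 30 days, so J has float 1.
No other chain overtakes it, so the finish is 31 days.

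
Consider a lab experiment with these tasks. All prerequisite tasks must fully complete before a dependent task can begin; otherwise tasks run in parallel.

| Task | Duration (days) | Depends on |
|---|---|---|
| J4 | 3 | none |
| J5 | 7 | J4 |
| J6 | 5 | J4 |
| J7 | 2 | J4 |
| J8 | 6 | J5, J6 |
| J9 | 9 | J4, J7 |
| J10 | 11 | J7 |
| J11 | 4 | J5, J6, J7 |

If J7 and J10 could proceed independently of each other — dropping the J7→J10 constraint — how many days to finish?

16

Original critical path: J4→J5→J8 = 3+7+6 = 16 ⇒ 16 days.
Without J7→J10, J10's earliest start moves from 5 to 0.
The longest chain is now J4→J5→J8 = 3+7+6 = 16, so the plan takes 16 days.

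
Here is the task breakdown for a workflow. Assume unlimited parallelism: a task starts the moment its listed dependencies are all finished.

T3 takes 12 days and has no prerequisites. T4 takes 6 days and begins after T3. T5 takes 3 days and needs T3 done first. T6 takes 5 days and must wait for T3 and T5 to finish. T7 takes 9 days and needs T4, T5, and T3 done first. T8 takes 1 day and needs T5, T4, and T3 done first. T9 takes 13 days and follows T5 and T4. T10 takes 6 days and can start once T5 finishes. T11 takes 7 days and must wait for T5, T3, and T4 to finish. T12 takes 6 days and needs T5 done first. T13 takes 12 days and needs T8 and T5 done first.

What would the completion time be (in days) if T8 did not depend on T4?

Before: longest chain T3→T4→T8→T13 = 12+6+1+12 = 31, finish 31.
Without T4→T8, T8's earliest start moves from 18 to 15.
New critical path: T3→T4→T9 = 12+6+13 = 31 ⇒ 31 days.

31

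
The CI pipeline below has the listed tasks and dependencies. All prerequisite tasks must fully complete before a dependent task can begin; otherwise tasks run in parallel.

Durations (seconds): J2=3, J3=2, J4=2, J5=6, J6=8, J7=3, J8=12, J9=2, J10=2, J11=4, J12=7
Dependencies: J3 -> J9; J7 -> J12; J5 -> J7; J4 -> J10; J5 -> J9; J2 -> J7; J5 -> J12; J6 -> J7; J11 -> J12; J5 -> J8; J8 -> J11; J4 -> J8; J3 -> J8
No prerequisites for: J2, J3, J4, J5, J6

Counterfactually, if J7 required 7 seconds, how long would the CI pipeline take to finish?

Actual critical path: J5→J8→J11→J12 = 6+12+4+7 = 29 ⇒ 29 seconds.
The longest path through J7 is only 18 seconds, so J7 has float 11.
The critical path is still J5→J8→J11→J12; finish is now 29 seconds.

29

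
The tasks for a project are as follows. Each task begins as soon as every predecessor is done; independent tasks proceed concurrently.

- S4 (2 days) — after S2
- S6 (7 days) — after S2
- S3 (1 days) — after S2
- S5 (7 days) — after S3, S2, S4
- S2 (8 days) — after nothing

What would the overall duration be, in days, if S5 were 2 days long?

The binding path is S2→S4→S5 = 8+2+7 = 17; finish at 17 days.
Since S5 is critical, the -5 change carries straight to that chain (now 12 days).
New critical path: S2→S6 = 8+7 = 15 ⇒ 15 days.

15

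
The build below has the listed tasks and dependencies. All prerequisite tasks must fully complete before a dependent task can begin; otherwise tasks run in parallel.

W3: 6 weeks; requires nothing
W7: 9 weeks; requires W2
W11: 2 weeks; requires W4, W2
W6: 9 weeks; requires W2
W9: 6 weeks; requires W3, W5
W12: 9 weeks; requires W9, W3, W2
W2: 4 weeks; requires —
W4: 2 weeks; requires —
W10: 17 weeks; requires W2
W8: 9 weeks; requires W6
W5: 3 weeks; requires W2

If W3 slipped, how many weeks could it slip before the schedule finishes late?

1

W2→W5→W9→W12 = 4+3+6+9 = 22 sets the makespan at 22 weeks.
The longest chain containing W3 totals 21 weeks.
Float = 22 − 21 = 1.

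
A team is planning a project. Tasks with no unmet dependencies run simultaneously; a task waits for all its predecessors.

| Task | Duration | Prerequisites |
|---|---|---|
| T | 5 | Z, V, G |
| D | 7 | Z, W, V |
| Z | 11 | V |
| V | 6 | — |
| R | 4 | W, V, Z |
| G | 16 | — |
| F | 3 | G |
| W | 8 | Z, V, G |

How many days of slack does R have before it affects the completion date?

Critical path: V→Z→W→D = 6+11+8+7 = 32, so the finish is 32 days.
Longest path through R: 29 days (earliest finish 29, latest finish 32).
So R can slip 32 − 29 = 3 days.

3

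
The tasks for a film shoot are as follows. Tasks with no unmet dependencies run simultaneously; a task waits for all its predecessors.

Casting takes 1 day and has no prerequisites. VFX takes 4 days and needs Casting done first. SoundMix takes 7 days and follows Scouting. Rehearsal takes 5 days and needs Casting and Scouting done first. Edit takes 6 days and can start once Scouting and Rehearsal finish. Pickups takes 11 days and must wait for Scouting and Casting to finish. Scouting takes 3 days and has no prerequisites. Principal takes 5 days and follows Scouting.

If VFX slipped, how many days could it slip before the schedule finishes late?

Critical path: Scouting→Rehearsal→Edit = 3+5+6 = 14, so the finish is 14 days.
Longest path through VFX: 5 days (earliest finish 5, latest finish 14).
So VFX can slip 14 − 5 = 9 days.

9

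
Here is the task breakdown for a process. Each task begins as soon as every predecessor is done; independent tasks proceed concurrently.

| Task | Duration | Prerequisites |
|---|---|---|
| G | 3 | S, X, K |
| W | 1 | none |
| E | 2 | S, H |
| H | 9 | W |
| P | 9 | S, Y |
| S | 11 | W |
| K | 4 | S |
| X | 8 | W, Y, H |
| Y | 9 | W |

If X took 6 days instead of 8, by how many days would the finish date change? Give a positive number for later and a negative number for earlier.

As given, the longest chain is W→H→X→G = 1+9+8+3 = 21, so the finish is 21 days.
X is on the critical path; changing it to 6 makes that path 19 days.
Now W→S→P = 1+11+9 = 21 is longest, so the finish becomes 21 days.
Change in finish: 21 − 21 = +0 days.

0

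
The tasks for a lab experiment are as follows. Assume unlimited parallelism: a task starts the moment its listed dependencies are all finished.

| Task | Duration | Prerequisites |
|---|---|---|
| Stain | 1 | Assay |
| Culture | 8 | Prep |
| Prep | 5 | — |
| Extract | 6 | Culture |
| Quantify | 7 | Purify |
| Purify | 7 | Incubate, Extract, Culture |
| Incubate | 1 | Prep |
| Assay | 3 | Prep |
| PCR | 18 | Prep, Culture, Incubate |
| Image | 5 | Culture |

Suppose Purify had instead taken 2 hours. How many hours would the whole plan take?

31

Baseline: Prep→Culture→Extract→Purify→Quantify = 5+8+6+7+7 = 33 → 33 hours.
Since Purify is critical, the -5 change carries straight to that chain (now 28 hours).
The binding chain switches to Prep→Culture→PCR = 5+8+18 = 31; finish 31 hours.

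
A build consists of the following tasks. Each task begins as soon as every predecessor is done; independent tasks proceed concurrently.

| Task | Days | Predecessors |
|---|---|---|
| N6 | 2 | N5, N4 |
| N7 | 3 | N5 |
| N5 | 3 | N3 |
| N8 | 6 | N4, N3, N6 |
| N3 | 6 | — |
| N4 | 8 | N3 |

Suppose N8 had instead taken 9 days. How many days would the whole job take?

As given, the longest chain is N3→N4→N6→N8 = 6+8+2+6 = 22, so the finish is 22 days.
N8 lies on that path, so at 9 days the path becomes 25 days.
The critical path is still N3→N4→N6→N8; finish is now 25 days.

25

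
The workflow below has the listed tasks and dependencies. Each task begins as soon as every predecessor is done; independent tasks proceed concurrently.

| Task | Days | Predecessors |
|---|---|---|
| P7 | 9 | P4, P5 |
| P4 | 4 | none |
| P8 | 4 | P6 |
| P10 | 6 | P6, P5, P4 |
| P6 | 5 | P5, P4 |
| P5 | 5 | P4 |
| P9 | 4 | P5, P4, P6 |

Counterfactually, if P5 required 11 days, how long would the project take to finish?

26

Critical path before the change: P4→P5→P6→P10 = 4+5+5+6 = 20 giving 20 days.
Since P5 is critical, the +6 change carries straight to that chain (now 26 days).
No other chain overtakes it, so the finish is 26 days.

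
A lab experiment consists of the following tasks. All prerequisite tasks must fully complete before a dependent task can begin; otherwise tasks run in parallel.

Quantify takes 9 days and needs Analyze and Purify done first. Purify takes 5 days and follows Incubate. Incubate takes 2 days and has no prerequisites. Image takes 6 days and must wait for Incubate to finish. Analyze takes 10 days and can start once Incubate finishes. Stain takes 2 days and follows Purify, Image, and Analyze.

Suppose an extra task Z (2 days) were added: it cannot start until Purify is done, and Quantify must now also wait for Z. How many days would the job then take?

Originally the job takes 21 days.
With Z inserted, Quantify now waits for max(Analyze, Purify, Z).
New critical path: Incubate→Analyze→Quantify = 2+10+9 = 21 ⇒ 21 days.

21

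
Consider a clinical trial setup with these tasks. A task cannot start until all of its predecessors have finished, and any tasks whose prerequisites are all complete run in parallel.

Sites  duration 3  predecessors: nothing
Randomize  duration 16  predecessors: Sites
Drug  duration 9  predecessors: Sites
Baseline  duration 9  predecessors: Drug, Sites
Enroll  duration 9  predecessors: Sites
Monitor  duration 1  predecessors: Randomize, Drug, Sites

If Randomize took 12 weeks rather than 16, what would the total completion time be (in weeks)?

The binding path is Sites→Drug→Baseline = 3+9+9 = 21; finish at 21 weeks.
The longest path through Randomize is only 20 weeks, so Randomize has float 1.
The critical path is still Sites→Drug→Baseline; finish is now 21 weeks.

21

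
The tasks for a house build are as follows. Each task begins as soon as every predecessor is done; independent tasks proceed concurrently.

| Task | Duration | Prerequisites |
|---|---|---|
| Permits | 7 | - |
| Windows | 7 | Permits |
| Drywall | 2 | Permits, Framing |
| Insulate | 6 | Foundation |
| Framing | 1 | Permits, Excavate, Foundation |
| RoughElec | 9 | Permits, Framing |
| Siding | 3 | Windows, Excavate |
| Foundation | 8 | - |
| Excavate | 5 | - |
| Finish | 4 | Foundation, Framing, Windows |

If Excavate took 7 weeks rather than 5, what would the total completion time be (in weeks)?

18

The binding path is Permits→Windows→Finish = 7+7+4 = 18; finish at 18 weeks.
Excavate has 3 weeks of float (longest path through it is 15).
That remains the longest chain; total 18 weeks.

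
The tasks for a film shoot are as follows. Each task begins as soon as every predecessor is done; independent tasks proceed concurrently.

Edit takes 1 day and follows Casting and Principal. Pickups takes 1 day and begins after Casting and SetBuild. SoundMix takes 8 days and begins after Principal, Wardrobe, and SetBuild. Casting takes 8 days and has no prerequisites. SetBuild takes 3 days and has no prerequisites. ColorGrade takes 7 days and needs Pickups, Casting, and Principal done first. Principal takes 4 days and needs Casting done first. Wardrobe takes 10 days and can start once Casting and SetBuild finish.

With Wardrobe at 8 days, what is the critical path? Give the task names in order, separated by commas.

Casting, Wardrobe, SoundMix

The binding path is Casting→Wardrobe→SoundMix = 8+10+8 = 26; finish at 26 days.
Since Wardrobe is critical, the -2 change carries straight to that chain (now 24 days).
That remains the longest chain; total 24 days.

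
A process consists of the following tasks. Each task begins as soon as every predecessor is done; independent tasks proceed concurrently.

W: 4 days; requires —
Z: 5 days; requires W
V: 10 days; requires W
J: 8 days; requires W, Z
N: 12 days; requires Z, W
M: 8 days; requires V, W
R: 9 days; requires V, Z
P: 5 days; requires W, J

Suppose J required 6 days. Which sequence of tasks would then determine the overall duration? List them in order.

W, V, R

As given, the longest chain is W→V→R = 4+10+9 = 23, so the finish is 23 days.
J has 1 day of float (longest path through it is 22).
That remains the longest chain; total 23 days.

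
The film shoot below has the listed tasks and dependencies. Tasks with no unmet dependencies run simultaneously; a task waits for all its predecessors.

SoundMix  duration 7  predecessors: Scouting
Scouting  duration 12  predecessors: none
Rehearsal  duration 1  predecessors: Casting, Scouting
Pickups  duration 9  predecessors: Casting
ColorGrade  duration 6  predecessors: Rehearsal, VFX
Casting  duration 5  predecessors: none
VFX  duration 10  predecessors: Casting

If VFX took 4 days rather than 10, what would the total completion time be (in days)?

19

Actual critical path: Casting→VFX→ColorGrade = 5+10+6 = 21 ⇒ 21 days.
VFX is on the critical path; changing it to 4 makes that path 15 days.
New critical path: Scouting→Rehearsal→ColorGrade = 12+1+6 = 19 ⇒ 19 days.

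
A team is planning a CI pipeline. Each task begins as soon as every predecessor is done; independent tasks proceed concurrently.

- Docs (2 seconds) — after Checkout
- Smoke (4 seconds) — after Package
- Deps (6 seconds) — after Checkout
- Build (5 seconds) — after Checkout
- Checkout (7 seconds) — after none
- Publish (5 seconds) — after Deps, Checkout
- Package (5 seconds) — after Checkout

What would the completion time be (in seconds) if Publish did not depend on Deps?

Original critical path: Checkout→Deps→Publish = 7+6+5 = 18 ⇒ 18 seconds.
Without Deps→Publish, Publish's earliest start moves from 13 to 7.
After: Checkout→Package→Smoke = 7+5+4 = 16 → 16 seconds.

16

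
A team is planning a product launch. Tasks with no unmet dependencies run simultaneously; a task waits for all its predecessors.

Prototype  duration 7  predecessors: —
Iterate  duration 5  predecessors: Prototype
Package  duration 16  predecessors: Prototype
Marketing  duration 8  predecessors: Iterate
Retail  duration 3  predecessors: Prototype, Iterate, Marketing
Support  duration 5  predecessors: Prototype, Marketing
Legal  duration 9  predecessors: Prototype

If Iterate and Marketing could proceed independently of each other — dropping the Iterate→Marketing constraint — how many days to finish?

23

Original critical path: Prototype→Iterate→Marketing→Support = 7+5+8+5 = 25 ⇒ 25 days.
Without Iterate→Marketing, Marketing's earliest start moves from 12 to 0.
The longest chain is now Prototype→Package = 7+16 = 23, so the project takes 23 days.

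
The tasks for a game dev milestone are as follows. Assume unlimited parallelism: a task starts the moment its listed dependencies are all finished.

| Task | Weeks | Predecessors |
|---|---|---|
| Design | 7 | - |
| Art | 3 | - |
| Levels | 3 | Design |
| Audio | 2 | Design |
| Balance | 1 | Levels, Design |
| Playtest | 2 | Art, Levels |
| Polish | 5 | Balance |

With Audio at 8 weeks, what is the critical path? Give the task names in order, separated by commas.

Design, Levels, Balance, Polish

Critical path before the change: Design→Levels→Balance→Polish = 7+3+1+5 = 16 giving 16 weeks.
The longest path through Audio is only 9 weeks, so Audio has float 7.
That remains the longest chain; total 16 weeks.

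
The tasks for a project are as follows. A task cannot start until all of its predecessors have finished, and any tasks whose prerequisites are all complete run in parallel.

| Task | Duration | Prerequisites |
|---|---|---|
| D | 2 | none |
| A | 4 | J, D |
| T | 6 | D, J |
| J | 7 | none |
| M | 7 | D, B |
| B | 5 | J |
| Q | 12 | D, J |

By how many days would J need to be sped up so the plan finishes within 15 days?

Current finish: 19 days; target: 15.
J is on every critical path, so each day cut from J cuts the finish by one (this holds down to a finish of 14).
Need 19 − 15 = 4 days off J → J becomes 3 days, finish becomes 15.

4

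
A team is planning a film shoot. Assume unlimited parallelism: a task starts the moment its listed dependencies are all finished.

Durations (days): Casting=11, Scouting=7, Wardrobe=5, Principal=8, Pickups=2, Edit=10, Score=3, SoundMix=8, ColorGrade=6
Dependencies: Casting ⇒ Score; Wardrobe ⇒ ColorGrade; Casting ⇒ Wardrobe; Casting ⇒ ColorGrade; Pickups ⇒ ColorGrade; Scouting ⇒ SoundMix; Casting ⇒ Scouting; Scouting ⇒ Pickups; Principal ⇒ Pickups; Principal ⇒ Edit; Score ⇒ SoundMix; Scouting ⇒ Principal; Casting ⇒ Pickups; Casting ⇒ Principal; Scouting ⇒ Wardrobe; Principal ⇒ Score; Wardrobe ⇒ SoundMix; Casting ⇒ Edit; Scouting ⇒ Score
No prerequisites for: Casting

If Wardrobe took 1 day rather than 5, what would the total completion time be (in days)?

37

Baseline: Casting→Scouting→Principal→Score→SoundMix = 11+7+8+3+8 = 37 → 37 days.
Wardrobe has 6 days of float (longest path through it is 31).
No other chain overtakes it, so the finish is 37 days.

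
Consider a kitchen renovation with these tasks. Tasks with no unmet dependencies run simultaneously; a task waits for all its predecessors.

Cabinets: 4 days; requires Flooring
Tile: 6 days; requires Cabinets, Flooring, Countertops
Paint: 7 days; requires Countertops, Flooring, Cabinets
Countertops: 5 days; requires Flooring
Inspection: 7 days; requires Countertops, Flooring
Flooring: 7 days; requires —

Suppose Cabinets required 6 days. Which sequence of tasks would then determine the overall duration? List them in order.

Flooring, Cabinets, Paint

Baseline: Flooring→Countertops→Paint = 7+5+7 = 19 → 19 days.
Cabinets is off the critical path — its longest chain is 18 days, giving 1 of slack.
The binding chain switches to Flooring→Cabinets→Paint = 7+6+7 = 20; finish 20 days.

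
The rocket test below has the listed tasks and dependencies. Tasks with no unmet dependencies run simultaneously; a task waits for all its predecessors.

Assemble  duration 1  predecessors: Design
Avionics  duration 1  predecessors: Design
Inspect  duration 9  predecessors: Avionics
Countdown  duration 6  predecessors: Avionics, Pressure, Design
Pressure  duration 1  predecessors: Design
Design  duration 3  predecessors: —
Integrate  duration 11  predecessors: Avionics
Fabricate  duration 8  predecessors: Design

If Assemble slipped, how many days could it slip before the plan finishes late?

Design→Avionics→Integrate = 3+1+11 = 15 sets the makespan at 15 days.
The longest chain containing Assemble totals 4 days.
Slack of Assemble = 14 − 3 = 11 days.

11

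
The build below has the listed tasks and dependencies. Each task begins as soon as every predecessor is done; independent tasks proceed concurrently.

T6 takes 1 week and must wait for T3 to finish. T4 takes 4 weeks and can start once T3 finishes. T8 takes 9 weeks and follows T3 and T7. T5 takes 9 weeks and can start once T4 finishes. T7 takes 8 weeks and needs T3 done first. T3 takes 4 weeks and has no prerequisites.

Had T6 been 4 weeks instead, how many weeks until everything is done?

21

The binding path is T3→T7→T8 = 4+8+9 = 21; finish at 21 weeks.
The longest path through T6 is only 5 weeks, so T6 has float 16.
The critical path is still T3→T7→T8; finish is now 21 weeks.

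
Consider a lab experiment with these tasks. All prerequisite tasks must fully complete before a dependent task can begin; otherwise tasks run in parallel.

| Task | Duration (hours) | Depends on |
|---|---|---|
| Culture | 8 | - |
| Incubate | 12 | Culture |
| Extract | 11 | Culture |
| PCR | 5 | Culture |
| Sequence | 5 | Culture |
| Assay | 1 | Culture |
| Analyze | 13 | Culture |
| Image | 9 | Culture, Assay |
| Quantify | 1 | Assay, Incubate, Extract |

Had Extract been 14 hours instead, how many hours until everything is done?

Actual critical path: Culture→Incubate→Quantify = 8+12+1 = 21 ⇒ 21 hours.
Extract has 1 hour of float (longest path through it is 20).
The binding chain switches to Culture→Extract→Quantify = 8+14+1 = 23; finish 23 hours.

23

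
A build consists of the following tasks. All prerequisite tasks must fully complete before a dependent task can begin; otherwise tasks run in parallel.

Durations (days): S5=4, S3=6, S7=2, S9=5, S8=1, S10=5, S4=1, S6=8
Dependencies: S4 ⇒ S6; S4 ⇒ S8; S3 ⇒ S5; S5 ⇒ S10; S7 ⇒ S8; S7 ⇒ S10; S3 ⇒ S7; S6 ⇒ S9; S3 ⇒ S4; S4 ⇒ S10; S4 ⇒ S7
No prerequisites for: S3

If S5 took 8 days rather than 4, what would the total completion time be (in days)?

As given, the longest chain is S3→S4→S6→S9 = 6+1+8+5 = 20, so the finish is 20 days.
The longest path through S5 is only 15 days, so S5 has float 5.
The critical path is still S3→S4→S6→S9; finish is now 20 days.

20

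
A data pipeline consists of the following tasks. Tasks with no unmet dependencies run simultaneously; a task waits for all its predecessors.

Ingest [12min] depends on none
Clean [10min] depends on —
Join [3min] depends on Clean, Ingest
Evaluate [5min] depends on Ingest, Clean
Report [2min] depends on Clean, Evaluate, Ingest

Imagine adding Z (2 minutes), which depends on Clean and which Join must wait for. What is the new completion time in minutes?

19

Originally the project takes 19 minutes.
With Z inserted, Join now waits for max(Clean, Ingest, Z).
New critical path: Ingest→Evaluate→Report = 12+5+2 = 19 ⇒ 19 minutes.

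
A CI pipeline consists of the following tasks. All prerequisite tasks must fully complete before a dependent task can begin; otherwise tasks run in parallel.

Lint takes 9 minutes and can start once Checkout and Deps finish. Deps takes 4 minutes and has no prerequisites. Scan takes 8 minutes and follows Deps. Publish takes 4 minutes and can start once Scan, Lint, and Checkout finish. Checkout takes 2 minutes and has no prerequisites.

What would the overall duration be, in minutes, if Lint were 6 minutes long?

As given, the longest chain is Deps→Lint→Publish = 4+9+4 = 17, so the finish is 17 minutes.
Lint is on the critical path; changing it to 6 makes that path 14 minutes.
Now Deps→Scan→Publish = 4+8+4 = 16 is longest, so the finish becomes 16 minutes.

16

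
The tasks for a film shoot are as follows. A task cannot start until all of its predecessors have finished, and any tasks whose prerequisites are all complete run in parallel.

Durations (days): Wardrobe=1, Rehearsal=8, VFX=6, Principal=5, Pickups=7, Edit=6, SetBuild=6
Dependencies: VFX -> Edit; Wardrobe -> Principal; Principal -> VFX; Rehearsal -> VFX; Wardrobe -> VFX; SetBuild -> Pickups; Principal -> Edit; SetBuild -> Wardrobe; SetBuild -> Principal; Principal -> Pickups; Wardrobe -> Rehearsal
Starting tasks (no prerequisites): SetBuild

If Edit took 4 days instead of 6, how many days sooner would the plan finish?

The binding path is SetBuild→Wardrobe→Rehearsal→VFX→Edit = 6+1+8+6+6 = 27; finish at 27 days.
Since Edit is critical, the -2 change carries straight to that chain (now 25 days).
No other chain overtakes it, so the finish is 25 days.
Change in finish: 25 − 27 = -2 days.

2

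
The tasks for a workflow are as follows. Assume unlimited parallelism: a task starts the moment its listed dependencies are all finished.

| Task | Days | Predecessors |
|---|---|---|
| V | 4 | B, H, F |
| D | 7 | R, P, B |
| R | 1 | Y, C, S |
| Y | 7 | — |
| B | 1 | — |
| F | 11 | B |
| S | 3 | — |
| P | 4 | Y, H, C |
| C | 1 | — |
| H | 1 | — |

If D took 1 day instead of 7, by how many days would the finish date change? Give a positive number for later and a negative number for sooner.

-2

The binding path is Y→P→D = 7+4+7 = 18; finish at 18 days.
D lies on that path, so at 1 day the path becomes 12 days.
The binding chain switches to B→F→V = 1+11+4 = 16; finish 16 days.
Change in finish: 16 − 18 = -2 days.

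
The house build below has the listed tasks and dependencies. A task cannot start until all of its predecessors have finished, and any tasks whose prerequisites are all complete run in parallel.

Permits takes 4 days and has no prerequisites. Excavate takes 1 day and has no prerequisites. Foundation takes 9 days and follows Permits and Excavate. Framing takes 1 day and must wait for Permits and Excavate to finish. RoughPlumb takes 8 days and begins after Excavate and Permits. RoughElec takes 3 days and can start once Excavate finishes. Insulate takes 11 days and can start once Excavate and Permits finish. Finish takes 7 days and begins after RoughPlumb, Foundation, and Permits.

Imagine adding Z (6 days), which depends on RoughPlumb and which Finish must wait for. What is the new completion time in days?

25

Originally the schedule takes 20 days.
With Z inserted, Finish now waits for max(RoughPlumb, Foundation, Permits, Z).
New critical path: Permits→RoughPlumb→Z→Finish = 4+8+6+7 = 25 ⇒ 25 days.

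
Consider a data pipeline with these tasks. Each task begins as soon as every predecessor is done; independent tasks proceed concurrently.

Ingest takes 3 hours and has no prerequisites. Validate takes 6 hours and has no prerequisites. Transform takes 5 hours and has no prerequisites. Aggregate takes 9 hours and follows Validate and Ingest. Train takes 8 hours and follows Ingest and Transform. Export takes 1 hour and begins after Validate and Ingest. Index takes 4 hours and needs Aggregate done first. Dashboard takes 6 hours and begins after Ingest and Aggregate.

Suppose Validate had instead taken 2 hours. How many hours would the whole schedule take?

18

The binding path is Validate→Aggregate→Dashboard = 6+9+6 = 21; finish at 21 hours.
Since Validate is critical, the -4 change carries straight to that chain (now 17 hours).
The binding chain switches to Ingest→Aggregate→Dashboard = 3+9+6 = 18; finish 18 hours.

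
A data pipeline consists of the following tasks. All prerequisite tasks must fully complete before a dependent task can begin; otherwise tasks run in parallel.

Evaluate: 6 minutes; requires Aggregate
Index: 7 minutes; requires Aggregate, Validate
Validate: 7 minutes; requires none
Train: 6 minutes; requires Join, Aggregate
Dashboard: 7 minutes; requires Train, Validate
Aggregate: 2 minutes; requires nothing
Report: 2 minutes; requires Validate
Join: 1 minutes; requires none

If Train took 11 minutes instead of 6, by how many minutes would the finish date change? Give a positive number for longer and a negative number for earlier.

5

As given, the longest chain is Aggregate→Train→Dashboard = 2+6+7 = 15, so the finish is 15 minutes.
Train lies on that path, so at 11 minutes the path becomes 20 minutes.
No other chain overtakes it, so the finish is 20 minutes.
Change in finish: 20 − 15 = +5 minutes.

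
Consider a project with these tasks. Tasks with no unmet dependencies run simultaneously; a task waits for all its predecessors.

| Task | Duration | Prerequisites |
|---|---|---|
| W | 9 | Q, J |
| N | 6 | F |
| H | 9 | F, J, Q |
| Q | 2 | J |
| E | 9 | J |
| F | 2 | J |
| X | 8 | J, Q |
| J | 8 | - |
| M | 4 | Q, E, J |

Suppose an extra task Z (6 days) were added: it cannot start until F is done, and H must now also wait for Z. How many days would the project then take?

25

Originally the project takes 21 days.
With Z inserted, H now waits for max(F, J, Q, Z).
New critical path: J→F→Z→H = 8+2+6+9 = 25 ⇒ 25 days.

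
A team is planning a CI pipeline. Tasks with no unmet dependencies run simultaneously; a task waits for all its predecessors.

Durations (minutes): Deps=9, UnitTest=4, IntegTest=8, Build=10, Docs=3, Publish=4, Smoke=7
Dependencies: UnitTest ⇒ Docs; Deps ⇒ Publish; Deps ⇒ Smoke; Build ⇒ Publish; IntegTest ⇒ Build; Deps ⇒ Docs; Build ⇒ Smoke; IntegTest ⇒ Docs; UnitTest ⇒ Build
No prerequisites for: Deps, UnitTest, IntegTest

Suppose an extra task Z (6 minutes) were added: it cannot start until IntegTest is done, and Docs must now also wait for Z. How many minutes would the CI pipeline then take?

Originally the CI pipeline takes 25 minutes.
With Z inserted, Docs now waits for max(Deps, UnitTest, IntegTest, Z).
New critical path: IntegTest→Build→Smoke = 8+10+7 = 25 ⇒ 25 minutes.

25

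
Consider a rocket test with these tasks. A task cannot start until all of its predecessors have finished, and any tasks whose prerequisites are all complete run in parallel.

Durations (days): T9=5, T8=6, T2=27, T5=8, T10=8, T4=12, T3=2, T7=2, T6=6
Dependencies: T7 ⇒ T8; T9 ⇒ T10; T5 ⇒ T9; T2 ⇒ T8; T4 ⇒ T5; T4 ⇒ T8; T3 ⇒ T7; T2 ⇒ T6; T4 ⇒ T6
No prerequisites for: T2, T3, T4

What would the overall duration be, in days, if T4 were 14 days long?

The binding path is T4→T5→T9→T10 = 12+8+5+8 = 33; finish at 33 days.
T4 lies on that path, so at 14 days the path becomes 35 days.
That remains the longest chain; total 35 days.

35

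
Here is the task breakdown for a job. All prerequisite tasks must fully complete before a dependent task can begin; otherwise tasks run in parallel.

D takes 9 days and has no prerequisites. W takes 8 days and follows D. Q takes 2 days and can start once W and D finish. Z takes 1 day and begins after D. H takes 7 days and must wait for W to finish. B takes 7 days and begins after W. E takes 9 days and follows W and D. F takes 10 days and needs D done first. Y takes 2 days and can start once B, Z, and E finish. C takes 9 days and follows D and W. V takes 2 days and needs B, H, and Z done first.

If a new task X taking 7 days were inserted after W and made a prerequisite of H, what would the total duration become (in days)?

33

Originally the job takes 28 days.
With X inserted, H now waits for max(W, X).
New critical path: D→W→X→H→V = 9+8+7+7+2 = 33 ⇒ 33 days.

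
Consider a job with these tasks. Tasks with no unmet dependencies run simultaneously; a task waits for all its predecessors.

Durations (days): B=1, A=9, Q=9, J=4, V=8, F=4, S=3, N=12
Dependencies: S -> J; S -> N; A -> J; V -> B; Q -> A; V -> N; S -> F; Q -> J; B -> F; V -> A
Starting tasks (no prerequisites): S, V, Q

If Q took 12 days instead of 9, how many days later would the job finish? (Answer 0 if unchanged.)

3

Baseline: Q→A→J = 9+9+4 = 22 → 22 days.
Q is on the critical path; changing it to 12 makes that path 25 days.
That remains the longest chain; total 25 days.
Change in finish: 25 − 22 = +3 days.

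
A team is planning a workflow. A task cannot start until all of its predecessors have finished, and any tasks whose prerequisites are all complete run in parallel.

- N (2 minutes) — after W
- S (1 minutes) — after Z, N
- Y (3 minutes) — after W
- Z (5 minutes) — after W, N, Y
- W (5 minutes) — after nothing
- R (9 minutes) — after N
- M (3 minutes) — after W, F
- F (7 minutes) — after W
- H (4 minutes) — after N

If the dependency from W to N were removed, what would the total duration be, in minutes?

15

With the dependency in place, W→N→R = 5+2+9 = 16 sets the finish at 16 minutes.
Without W→N, N's earliest start moves from 5 to 0.
After: W→F→M = 5+7+3 = 15 → 15 minutes.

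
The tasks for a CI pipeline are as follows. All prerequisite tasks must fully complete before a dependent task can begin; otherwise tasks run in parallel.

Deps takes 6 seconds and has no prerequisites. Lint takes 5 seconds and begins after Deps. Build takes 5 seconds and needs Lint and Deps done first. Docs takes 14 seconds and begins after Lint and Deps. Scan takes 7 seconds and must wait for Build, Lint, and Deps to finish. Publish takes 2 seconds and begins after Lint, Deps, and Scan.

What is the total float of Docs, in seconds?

The longest chain is Deps→Lint→Build→Scan→Publish = 6+5+5+7+2 = 25; overall finish 25 seconds.
The longest chain containing Docs totals 25 seconds.
Float = 25 − 25 = 0.

0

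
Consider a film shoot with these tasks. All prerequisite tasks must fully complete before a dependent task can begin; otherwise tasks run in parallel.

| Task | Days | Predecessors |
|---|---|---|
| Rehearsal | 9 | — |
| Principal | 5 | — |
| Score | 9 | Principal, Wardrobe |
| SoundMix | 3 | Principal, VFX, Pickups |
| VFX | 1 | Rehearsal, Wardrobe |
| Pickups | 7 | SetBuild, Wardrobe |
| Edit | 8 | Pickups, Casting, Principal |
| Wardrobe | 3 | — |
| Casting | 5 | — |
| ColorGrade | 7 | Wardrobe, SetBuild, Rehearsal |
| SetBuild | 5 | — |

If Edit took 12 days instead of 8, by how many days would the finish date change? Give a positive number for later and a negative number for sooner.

As given, the longest chain is SetBuild→Pickups→Edit = 5+7+8 = 20, so the finish is 20 days.
Since Edit is critical, the +4 change carries straight to that chain (now 24 days).
That remains the longest chain; total 24 days.
Change in finish: 24 − 20 = +4 days.

4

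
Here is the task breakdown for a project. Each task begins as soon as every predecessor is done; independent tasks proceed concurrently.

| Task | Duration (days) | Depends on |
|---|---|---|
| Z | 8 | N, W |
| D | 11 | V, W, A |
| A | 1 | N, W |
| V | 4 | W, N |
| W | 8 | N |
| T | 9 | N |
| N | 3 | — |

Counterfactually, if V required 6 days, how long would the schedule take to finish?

28

Critical path before the change: N→W→V→D = 3+8+4+11 = 26 giving 26 days.
V is on the critical path; changing it to 6 makes that path 28 days.
That remains the longest chain; total 28 days.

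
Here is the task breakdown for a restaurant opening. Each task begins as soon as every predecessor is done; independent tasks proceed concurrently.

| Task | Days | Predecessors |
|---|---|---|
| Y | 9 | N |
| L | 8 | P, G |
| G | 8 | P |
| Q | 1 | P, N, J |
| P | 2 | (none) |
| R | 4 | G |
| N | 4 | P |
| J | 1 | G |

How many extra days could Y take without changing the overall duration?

3

P→G→L = 2+8+8 = 18 sets the makespan at 18 days.
The longest chain containing Y totals 15 days.
So Y can slip 18 − 15 = 3 days.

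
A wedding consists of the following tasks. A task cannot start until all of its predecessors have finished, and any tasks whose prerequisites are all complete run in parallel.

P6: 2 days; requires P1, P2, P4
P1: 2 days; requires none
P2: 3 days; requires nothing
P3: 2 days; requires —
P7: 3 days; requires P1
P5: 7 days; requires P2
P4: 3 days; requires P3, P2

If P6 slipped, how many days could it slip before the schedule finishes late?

2

Critical path: P2→P5 = 3+7 = 10, so the finish is 10 days.
P6 finishes as early as 8 and must finish by 10.
So P6 can slip 10 − 8 = 2 days.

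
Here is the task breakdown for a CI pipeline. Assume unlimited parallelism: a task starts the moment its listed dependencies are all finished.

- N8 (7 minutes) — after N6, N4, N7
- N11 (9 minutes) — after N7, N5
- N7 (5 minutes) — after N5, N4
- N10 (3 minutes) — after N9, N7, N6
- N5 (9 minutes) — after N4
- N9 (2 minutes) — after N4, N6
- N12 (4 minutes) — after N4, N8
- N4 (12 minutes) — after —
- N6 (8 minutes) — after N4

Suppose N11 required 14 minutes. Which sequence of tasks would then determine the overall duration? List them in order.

Baseline: N4→N5→N7→N8→N12 = 12+9+5+7+4 = 37 → 37 minutes.
N11 is off the critical path — its longest chain is 35 minutes, giving 2 of slack.
New critical path: N4→N5→N7→N11 = 12+9+5+14 = 40 ⇒ 40 minutes.

N4, N5, N7, N11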